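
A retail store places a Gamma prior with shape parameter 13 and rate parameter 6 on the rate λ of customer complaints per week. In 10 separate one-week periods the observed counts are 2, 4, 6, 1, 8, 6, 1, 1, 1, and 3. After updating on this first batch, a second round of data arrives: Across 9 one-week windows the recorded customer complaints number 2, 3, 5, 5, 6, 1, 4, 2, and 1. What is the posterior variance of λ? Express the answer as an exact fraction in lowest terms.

Total count: 2 + 4 + 6 + 1 + 8 + 6 + 1 + 1 + 1 + 3 = 33.
Total exposure: 10 weeks.
After the first batch: Gamma(13 + 33, 6 + 10) = Gamma(46, 16).
Total count: 2 + 3 + 5 + 5 + 6 + 1 + 4 + 2 + 1 = 29.
Total exposure: 9 weeks.
After the second batch: Gamma(46 + 29, 16 + 9) = Gamma(75, 25).
Posterior variance = α'/β'² = 75/625 = 3/25.

3/25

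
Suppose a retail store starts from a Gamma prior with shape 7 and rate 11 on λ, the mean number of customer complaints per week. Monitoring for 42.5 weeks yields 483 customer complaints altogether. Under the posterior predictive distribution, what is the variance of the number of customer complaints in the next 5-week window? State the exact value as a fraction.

573300/11449

Total count 483 over total exposure 42.5 weeks.
Posterior: α' = 7 + 483 = 490, β' = 11 + 42.5 = 107/2.
The posterior predictive for a window of length T is Negative Binomial with variance T·α'·(β'+T)/β'² = 5·490·(117/2)/(11449/4) = 573300/11449.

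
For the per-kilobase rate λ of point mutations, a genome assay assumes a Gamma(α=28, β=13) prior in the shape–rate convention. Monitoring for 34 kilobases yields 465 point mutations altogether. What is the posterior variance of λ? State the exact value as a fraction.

493/2209

Total count 465 over total exposure 34 kilobases.
Conjugate update: add total count to the shape and total exposure to the rate, giving Gamma(493, 47).
Posterior variance = α'/β'² = 493/2209.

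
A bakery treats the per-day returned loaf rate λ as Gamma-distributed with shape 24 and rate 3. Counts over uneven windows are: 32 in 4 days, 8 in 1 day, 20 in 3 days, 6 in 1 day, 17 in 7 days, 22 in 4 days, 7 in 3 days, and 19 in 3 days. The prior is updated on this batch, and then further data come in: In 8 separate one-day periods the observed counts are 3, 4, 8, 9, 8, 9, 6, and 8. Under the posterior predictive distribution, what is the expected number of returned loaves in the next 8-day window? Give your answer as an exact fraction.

Total count: 32 + 8 + 20 + 6 + 17 + 22 + 7 + 19 = 131.
Total exposure: 4 + 1 + 3 + 1 + 7 + 4 + 3 + 3 = 26 days.
After the first batch: Gamma(24 + 131, 3 + 26) = Gamma(155, 29).
Total count: 3 + 4 + 8 + 9 + 8 + 9 + 6 + 8 = 55.
Total exposure: 8 days.
After the second batch: Gamma(155 + 55, 29 + 8) = Gamma(210, 37).
Predictive mean over an 8-day window = T·E[λ|data] = 8·210/37 = 1680/37.

1680/37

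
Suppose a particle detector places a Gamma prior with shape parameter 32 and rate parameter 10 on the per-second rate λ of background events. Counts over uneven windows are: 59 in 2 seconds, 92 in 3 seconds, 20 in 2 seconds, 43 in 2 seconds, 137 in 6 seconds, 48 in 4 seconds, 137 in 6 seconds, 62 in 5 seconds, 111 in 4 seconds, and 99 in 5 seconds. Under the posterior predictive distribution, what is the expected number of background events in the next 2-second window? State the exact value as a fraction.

240/7

Total count: 59 + 92 + 20 + 43 + 137 + 48 + 137 + 62 + 111 + 99 = 808.
Total exposure: 2 + 3 + 2 + 2 + 6 + 4 + 6 + 5 + 4 + 5 = 39 seconds.
The Gamma prior is conjugate for the Poisson rate, so λ | data ~ Gamma(32+808, 10+39) = Gamma(840, 49).
Predictive mean over a 2-second window = T·E[λ|data] = 2·840/49 = 240/7.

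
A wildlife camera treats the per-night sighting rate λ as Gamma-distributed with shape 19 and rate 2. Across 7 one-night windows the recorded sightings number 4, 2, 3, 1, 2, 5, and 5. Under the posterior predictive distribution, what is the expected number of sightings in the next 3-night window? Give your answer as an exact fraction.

41/3

Total count: 4 + 2 + 3 + 1 + 2 + 5 + 5 = 22.
Total exposure: 7 nights.
By Gamma–Poisson conjugacy, the posterior is Gamma(α + Σx, β + Σt) = Gamma(19 + 22, 2 + 7) = Gamma(41, 9).
Predictive mean over a 3-night window = T·E[λ|data] = 3·41/9 = 41/3.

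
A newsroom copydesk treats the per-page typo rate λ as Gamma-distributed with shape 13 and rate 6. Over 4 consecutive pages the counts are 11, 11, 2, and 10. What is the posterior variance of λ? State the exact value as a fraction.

47/100

Total count: 11 + 11 + 2 + 10 = 34.
Total exposure: 4 pages.
By Gamma–Poisson conjugacy, the posterior is Gamma(α + Σx, β + Σt) = Gamma(13 + 34, 6 + 4) = Gamma(47, 10).
Posterior variance = α'/β'² = 47/100.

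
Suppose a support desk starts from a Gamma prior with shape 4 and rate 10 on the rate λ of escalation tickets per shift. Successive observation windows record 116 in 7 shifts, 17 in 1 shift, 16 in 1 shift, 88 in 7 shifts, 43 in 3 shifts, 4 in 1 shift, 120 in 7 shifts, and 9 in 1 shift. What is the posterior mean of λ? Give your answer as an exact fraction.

Total count: 116 + 17 + 16 + 88 + 43 + 4 + 120 + 9 = 413.
Total exposure: 7 + 1 + 1 + 7 + 3 + 1 + 7 + 1 = 28 shifts.
By Gamma–Poisson conjugacy, the posterior is Gamma(α + Σx, β + Σt) = Gamma(4 + 413, 10 + 28) = Gamma(417, 38).
Posterior mean = α'/β' = 417/38.

417/38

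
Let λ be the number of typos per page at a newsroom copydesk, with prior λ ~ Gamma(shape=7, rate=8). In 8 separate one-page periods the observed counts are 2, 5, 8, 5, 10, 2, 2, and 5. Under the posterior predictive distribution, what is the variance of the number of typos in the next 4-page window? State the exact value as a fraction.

115/8

Total count: 2 + 5 + 8 + 5 + 10 + 2 + 2 + 5 = 39.
Total exposure: 8 pages.
By Gamma–Poisson conjugacy, the posterior is Gamma(α + Σx, β + Σt) = Gamma(7 + 39, 8 + 8) = Gamma(46, 16).
The posterior predictive for a window of length T is Negative Binomial with variance T·α'·(β'+T)/β'² = 4·46·20/256 = 115/8.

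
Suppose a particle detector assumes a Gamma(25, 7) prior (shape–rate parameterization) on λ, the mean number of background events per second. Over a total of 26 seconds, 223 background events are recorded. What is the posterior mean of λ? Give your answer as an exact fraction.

Total count 223 over total exposure 26 seconds.
Conjugate update: add total count to the shape and total exposure to the rate, giving Gamma(248, 33).
Posterior mean = α'/β' = 248/33.

248/33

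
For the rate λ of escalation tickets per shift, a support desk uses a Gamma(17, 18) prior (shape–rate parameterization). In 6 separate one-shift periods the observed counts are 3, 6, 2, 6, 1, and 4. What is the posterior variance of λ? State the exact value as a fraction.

13/192

Total count: 3 + 6 + 2 + 6 + 1 + 4 = 22.
Total exposure: 6 shifts.
Posterior: α' = 17 + 22 = 39, β' = 18 + 6 = 24.
Posterior variance = α'/β'² = 39/576 = 13/192.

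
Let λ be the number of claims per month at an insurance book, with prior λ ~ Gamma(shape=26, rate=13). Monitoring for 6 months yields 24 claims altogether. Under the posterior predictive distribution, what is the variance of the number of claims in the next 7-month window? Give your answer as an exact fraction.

9100/361

Total count 24 over total exposure 6 months.
The Gamma prior is conjugate for the Poisson rate, so λ | data ~ Gamma(26+24, 13+6) = Gamma(50, 19).
The posterior predictive for a window of length T is Negative Binomial with variance T·α'·(β'+T)/β'² = 7·50·26/361 = 9100/361.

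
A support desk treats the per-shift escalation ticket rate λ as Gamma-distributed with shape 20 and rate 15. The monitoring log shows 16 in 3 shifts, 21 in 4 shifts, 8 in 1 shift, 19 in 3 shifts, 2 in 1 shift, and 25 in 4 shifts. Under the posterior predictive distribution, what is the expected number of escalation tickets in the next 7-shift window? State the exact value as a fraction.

Total count: 16 + 21 + 8 + 19 + 2 + 25 = 91.
Total exposure: 3 + 4 + 1 + 3 + 1 + 4 = 16 shifts.
Conjugate update: add total count to the shape and total exposure to the rate, giving Gamma(111, 31).
Predictive mean over a 7-shift window = T·E[λ|data] = 7·111/31 = 777/31.

777/31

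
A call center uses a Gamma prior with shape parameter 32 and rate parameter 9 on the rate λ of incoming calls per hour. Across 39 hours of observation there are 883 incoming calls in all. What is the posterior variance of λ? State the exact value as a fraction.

305/768

Total count 883 over total exposure 39 hours.
By Gamma–Poisson conjugacy, the posterior is Gamma(α + Σx, β + Σt) = Gamma(32 + 883, 9 + 39) = Gamma(915, 48).
Posterior variance = α'/β'² = 915/2304 = 305/768.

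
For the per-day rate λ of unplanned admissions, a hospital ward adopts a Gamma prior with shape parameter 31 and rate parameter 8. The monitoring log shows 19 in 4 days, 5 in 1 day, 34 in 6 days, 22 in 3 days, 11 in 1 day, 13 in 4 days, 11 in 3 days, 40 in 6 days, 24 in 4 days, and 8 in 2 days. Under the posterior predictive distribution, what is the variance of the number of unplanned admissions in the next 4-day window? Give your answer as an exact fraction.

Total count: 19 + 5 + 34 + 22 + 11 + 13 + 11 + 40 + 24 + 8 = 187.
Total exposure: 4 + 1 + 6 + 3 + 1 + 4 + 3 + 6 + 4 + 2 = 34 days.
Conjugate update: add total count to the shape and total exposure to the rate, giving Gamma(218, 42).
The posterior predictive for a window of length T is Negative Binomial with variance T·α'·(β'+T)/β'² = 4·218·46/1764 = 10028/441.

10028/441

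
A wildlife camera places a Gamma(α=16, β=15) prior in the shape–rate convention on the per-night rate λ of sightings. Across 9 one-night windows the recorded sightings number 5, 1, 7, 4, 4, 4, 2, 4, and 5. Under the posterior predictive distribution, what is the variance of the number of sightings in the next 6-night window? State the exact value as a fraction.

65/4

Total count: 5 + 1 + 7 + 4 + 4 + 4 + 2 + 4 + 5 = 36.
Total exposure: 9 nights.
The Gamma prior is conjugate for the Poisson rate, so λ | data ~ Gamma(16+36, 15+9) = Gamma(52, 24).
The posterior predictive for a window of length T is Negative Binomial with variance T·α'·(β'+T)/β'² = 6·52·30/576 = 65/4.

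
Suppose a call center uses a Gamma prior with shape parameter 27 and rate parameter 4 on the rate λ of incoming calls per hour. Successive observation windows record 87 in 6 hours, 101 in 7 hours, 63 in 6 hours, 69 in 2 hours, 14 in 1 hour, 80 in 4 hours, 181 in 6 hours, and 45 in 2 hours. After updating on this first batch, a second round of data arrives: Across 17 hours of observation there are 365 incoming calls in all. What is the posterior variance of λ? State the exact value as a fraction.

1032/3025

Total count: 87 + 101 + 63 + 69 + 14 + 80 + 181 + 45 = 640.
Total exposure: 6 + 7 + 6 + 2 + 1 + 4 + 6 + 2 = 34 hours.
After the first batch: Gamma(27 + 640, 4 + 34) = Gamma(667, 38).
Total count 365 over total exposure 17 hours.
After the second batch: Gamma(667 + 365, 38 + 17) = Gamma(1032, 55).
Posterior variance = α'/β'² = 1032/3025.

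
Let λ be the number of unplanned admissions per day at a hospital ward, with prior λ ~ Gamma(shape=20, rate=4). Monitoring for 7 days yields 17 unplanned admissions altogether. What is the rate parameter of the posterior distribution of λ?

11

Total count 17 over total exposure 7 days.
By Gamma–Poisson conjugacy, the posterior is Gamma(α + Σx, β + Σt) = Gamma(20 + 17, 4 + 7) = Gamma(37, 11).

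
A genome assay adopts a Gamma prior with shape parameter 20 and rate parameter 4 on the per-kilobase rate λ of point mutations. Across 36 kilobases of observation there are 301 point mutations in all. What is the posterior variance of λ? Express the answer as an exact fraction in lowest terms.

321/1600

Total count 301 over total exposure 36 kilobases.
The Gamma prior is conjugate for the Poisson rate, so λ | data ~ Gamma(20+301, 4+36) = Gamma(321, 40).
Posterior variance = α'/β'² = 321/1600.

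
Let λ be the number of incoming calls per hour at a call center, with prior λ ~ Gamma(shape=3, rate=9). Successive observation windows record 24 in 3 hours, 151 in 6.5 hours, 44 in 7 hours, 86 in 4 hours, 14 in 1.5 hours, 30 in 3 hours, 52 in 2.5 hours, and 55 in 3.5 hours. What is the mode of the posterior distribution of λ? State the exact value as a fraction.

229/20

Total count: 24 + 151 + 44 + 86 + 14 + 30 + 52 + 55 = 456.
Total exposure: 3 + 6.5 + 7 + 4 + 1.5 + 3 + 2.5 + 3.5 = 31 hours.
Conjugate update: add total count to the shape and total exposure to the rate, giving Gamma(459, 40).
Posterior mode = (α'−1)/β' = 458/40 = 229/20.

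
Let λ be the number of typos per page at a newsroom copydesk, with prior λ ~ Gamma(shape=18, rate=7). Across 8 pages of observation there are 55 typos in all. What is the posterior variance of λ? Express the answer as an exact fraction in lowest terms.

Total count 55 over total exposure 8 pages.
Posterior: α' = 18 + 55 = 73, β' = 7 + 8 = 15.
Posterior variance = α'/β'² = 73/225.

73/225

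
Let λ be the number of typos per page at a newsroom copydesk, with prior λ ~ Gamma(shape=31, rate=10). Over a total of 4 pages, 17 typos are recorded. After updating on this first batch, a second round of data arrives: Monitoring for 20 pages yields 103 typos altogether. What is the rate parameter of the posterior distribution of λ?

Total count 17 over total exposure 4 pages.
After the first batch: Gamma(31 + 17, 10 + 4) = Gamma(48, 14).
Total count 103 over total exposure 20 pages.
After the second batch: Gamma(48 + 103, 14 + 20) = Gamma(151, 34).

34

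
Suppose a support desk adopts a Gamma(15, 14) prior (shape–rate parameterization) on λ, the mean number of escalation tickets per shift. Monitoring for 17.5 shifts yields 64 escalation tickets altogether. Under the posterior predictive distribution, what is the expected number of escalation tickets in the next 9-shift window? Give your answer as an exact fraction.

Total count 64 over total exposure 17.5 shifts.
Posterior: α' = 15 + 64 = 79, β' = 14 + 17.5 = 63/2.
Predictive mean over a 9-shift window = T·E[λ|data] = 9·79/(63/2) = 158/7.

158/7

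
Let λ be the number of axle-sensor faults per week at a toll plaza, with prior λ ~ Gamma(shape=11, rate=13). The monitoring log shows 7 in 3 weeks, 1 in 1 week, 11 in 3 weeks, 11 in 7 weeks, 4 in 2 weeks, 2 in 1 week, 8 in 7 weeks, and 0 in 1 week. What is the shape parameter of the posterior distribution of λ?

Total count: 7 + 1 + 11 + 11 + 4 + 2 + 8 + 0 = 44.
Total exposure: 3 + 1 + 3 + 7 + 2 + 1 + 7 + 1 = 25 weeks.
By Gamma–Poisson conjugacy, the posterior is Gamma(α + Σx, β + Σt) = Gamma(11 + 44, 13 + 25) = Gamma(55, 38).

55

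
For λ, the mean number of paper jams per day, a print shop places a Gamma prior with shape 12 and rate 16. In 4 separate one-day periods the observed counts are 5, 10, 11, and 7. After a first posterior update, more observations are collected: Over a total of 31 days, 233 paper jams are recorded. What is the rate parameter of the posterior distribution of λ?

51

Total count: 5 + 10 + 11 + 7 = 33.
Total exposure: 4 days.
After the first batch: Gamma(12 + 33, 16 + 4) = Gamma(45, 20).
Total count 233 over total exposure 31 days.
After the second batch: Gamma(45 + 233, 20 + 31) = Gamma(278, 51).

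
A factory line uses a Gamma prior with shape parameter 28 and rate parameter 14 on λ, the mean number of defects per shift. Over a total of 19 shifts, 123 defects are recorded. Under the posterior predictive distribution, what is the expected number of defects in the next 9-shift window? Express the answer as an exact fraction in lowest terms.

Total count 123 over total exposure 19 shifts.
The Gamma prior is conjugate for the Poisson rate, so λ | data ~ Gamma(28+123, 14+19) = Gamma(151, 33).
Predictive mean over a 9-shift window = T·E[λ|data] = 9·151/33 = 453/11.

453/11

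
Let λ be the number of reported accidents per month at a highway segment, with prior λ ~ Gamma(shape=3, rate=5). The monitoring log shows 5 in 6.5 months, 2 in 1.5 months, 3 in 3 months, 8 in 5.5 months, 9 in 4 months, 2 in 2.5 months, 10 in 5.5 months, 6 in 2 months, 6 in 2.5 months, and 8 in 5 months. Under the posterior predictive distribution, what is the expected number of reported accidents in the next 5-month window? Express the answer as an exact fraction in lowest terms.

310/43

Total count: 5 + 2 + 3 + 8 + 9 + 2 + 10 + 6 + 6 + 8 = 59.
Total exposure: 6.5 + 1.5 + 3 + 5.5 + 4 + 2.5 + 5.5 + 2 + 2.5 + 5 = 38 months.
By Gamma–Poisson conjugacy, the posterior is Gamma(α + Σx, β + Σt) = Gamma(3 + 59, 5 + 38) = Gamma(62, 43).
Predictive mean over a 5-month window = T·E[λ|data] = 5·62/43 = 310/43.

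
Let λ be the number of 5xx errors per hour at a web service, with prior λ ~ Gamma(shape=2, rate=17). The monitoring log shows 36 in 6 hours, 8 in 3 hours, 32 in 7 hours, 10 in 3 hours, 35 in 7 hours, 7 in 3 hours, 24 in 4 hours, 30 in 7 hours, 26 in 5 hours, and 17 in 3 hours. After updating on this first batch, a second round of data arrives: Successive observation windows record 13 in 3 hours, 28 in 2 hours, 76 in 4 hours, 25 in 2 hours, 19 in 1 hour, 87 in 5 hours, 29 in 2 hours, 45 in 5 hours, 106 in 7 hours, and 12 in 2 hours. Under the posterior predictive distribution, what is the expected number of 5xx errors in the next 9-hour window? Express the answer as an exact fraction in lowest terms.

6003/98

Total count: 36 + 8 + 32 + 10 + 35 + 7 + 24 + 30 + 26 + 17 = 225.
Total exposure: 6 + 3 + 7 + 3 + 7 + 3 + 4 + 7 + 5 + 3 = 48 hours.
After the first batch: Gamma(2 + 225, 17 + 48) = Gamma(227, 65).
Total count: 13 + 28 + 76 + 25 + 19 + 87 + 29 + 45 + 106 + 12 = 440.
Total exposure: 3 + 2 + 4 + 2 + 1 + 5 + 2 + 5 + 7 + 2 = 33 hours.
After the second batch: Gamma(227 + 440, 65 + 33) = Gamma(667, 98).
Predictive mean over a 9-hour window = T·E[λ|data] = 9·667/98 = 6003/98.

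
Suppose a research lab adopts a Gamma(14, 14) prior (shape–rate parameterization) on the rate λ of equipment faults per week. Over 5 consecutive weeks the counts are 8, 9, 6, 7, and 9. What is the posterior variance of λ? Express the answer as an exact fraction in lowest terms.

53/361

Total count: 8 + 9 + 6 + 7 + 9 = 39.
Total exposure: 5 weeks.
Posterior: α' = 14 + 39 = 53, β' = 14 + 5 = 19.
Posterior variance = α'/β'² = 53/361.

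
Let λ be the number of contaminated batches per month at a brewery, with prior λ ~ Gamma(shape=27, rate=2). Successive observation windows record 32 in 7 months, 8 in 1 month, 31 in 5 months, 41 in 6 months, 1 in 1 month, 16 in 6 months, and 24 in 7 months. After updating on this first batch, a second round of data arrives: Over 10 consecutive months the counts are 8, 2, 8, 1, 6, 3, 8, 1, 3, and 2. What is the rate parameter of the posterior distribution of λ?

45

Total count: 32 + 8 + 31 + 41 + 1 + 16 + 24 = 153.
Total exposure: 7 + 1 + 5 + 6 + 1 + 6 + 7 = 33 months.
After the first batch: Gamma(27 + 153, 2 + 33) = Gamma(180, 35).
Total count: 8 + 2 + 8 + 1 + 6 + 3 + 8 + 1 + 3 + 2 = 42.
Total exposure: 10 months.
After the second batch: Gamma(180 + 42, 35 + 10) = Gamma(222, 45).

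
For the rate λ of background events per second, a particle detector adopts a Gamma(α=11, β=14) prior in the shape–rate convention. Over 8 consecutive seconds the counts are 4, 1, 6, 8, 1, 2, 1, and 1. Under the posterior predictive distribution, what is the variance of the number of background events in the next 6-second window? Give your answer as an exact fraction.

1470/121

Total count: 4 + 1 + 6 + 8 + 1 + 2 + 1 + 1 = 24.
Total exposure: 8 seconds.
The Gamma prior is conjugate for the Poisson rate, so λ | data ~ Gamma(11+24, 14+8) = Gamma(35, 22).
The posterior predictive for a window of length T is Negative Binomial with variance T·α'·(β'+T)/β'² = 6·35·28/484 = 1470/121.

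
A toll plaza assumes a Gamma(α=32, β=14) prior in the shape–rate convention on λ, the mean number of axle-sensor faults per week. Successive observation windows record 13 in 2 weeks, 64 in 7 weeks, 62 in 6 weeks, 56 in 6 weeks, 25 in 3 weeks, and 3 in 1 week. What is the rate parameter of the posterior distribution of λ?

39

Total count: 13 + 64 + 62 + 56 + 25 + 3 = 223.
Total exposure: 2 + 7 + 6 + 6 + 3 + 1 = 25 weeks.
Posterior: α' = 32 + 223 = 255, β' = 14 + 25 = 39.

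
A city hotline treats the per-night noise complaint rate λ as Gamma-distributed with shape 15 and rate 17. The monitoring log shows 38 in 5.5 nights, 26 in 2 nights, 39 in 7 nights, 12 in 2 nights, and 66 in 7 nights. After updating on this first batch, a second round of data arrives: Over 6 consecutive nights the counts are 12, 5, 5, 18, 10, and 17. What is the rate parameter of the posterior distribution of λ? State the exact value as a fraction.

Total count: 38 + 26 + 39 + 12 + 66 = 181.
Total exposure: 5.5 + 2 + 7 + 2 + 7 = 23.5 nights.
After the first batch: Gamma(15 + 181, 17 + 23.5) = Gamma(196, 81/2).
Total count: 12 + 5 + 5 + 18 + 10 + 17 = 67.
Total exposure: 6 nights.
After the second batch: Gamma(196 + 67, 81/2 + 6) = Gamma(263, 93/2).

93/2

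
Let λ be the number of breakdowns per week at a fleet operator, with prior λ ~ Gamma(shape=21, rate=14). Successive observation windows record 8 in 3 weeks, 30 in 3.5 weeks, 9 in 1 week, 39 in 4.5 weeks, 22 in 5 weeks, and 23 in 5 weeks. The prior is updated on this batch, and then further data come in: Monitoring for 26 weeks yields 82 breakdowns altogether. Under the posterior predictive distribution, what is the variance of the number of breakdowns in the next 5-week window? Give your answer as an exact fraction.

39195/1922

Total count: 8 + 30 + 9 + 39 + 22 + 23 = 131.
Total exposure: 3 + 3.5 + 1 + 4.5 + 5 + 5 = 22 weeks.
After the first batch: Gamma(21 + 131, 14 + 22) = Gamma(152, 36).
Total count 82 over total exposure 26 weeks.
After the second batch: Gamma(152 + 82, 36 + 26) = Gamma(234, 62).
The posterior predictive for a window of length T is Negative Binomial with variance T·α'·(β'+T)/β'² = 5·234·67/3844 = 39195/1922.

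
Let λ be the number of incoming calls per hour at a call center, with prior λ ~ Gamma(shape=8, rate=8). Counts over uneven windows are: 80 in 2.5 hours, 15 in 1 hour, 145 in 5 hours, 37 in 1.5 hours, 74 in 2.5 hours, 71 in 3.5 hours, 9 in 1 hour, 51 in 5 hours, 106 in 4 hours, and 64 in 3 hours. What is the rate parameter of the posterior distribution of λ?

Total count: 80 + 15 + 145 + 37 + 74 + 71 + 9 + 51 + 106 + 64 = 652.
Total exposure: 2.5 + 1 + 5 + 1.5 + 2.5 + 3.5 + 1 + 5 + 4 + 3 = 29 hours.
Posterior: α' = 8 + 652 = 660, β' = 8 + 29 = 37.

37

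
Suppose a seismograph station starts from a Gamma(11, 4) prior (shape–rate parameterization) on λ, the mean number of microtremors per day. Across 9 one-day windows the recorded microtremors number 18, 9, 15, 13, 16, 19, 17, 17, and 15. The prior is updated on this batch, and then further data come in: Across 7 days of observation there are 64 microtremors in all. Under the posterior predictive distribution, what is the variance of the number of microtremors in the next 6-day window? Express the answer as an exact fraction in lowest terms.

Total count: 18 + 9 + 15 + 13 + 16 + 19 + 17 + 17 + 15 = 139.
Total exposure: 9 days.
After the first batch: Gamma(11 + 139, 4 + 9) = Gamma(150, 13).
Total count 64 over total exposure 7 days.
After the second batch: Gamma(150 + 64, 13 + 7) = Gamma(214, 20).
The posterior predictive for a window of length T is Negative Binomial with variance T·α'·(β'+T)/β'² = 6·214·26/400 = 4173/50.

4173/50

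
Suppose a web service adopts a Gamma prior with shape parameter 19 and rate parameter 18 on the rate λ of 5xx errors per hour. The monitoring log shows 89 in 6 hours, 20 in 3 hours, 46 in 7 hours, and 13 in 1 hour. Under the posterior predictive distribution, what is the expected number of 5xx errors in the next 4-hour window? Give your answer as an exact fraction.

748/35

Total count: 89 + 20 + 46 + 13 = 168.
Total exposure: 6 + 3 + 7 + 1 = 17 hours.
Posterior: α' = 19 + 168 = 187, β' = 18 + 17 = 35.
Predictive mean over a 4-hour window = T·E[λ|data] = 4·187/35 = 748/35.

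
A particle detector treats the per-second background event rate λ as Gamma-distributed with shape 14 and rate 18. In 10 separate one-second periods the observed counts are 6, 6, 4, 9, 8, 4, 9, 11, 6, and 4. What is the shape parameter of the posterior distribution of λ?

81

Total count: 6 + 6 + 4 + 9 + 8 + 4 + 9 + 11 + 6 + 4 = 67.
Total exposure: 10 seconds.
Posterior: α' = 14 + 67 = 81, β' = 18 + 10 = 28.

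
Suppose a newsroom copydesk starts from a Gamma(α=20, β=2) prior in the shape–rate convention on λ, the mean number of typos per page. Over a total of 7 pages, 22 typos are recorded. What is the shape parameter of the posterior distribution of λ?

Total count 22 over total exposure 7 pages.
Posterior: α' = 20 + 22 = 42, β' = 2 + 7 = 9.

42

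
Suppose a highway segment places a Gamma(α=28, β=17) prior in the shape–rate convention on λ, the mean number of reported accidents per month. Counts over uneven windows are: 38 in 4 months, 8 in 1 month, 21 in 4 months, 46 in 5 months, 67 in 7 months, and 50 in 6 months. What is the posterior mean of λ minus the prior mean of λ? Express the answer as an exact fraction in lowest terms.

1577/374

Total count: 38 + 8 + 21 + 46 + 67 + 50 = 230.
Total exposure: 4 + 1 + 4 + 5 + 7 + 6 = 27 months.
Gamma(α, β) with Poisson data over total exposure Σt gives posterior Gamma(α+Σx, β+Σt) = Gamma(258, 44).
Posterior mean = 258/44 = 129/22; prior mean = 28/17 = 28/17. Difference = 129/22 − 28/17 = 1577/374.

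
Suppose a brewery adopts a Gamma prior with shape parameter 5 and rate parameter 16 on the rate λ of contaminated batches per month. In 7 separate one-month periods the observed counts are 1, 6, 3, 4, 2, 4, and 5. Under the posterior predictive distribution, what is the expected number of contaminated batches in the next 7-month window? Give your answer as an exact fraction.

Total count: 1 + 6 + 3 + 4 + 2 + 4 + 5 = 25.
Total exposure: 7 months.
The Gamma prior is conjugate for the Poisson rate, so λ | data ~ Gamma(5+25, 16+7) = Gamma(30, 23).
Predictive mean over a 7-month window = T·E[λ|data] = 7·30/23 = 210/23.

210/23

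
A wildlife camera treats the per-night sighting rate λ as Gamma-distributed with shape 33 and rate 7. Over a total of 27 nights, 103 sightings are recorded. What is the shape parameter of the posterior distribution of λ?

136

Total count 103 over total exposure 27 nights.
The Gamma prior is conjugate for the Poisson rate, so λ | data ~ Gamma(33+103, 7+27) = Gamma(136, 34).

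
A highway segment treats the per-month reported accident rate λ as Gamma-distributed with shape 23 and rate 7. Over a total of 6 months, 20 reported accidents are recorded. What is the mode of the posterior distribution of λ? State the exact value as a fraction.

Total count 20 over total exposure 6 months.
By Gamma–Poisson conjugacy, the posterior is Gamma(α + Σx, β + Σt) = Gamma(23 + 20, 7 + 6) = Gamma(43, 13).
Posterior mode = (α'−1)/β' = 42/13.

42/13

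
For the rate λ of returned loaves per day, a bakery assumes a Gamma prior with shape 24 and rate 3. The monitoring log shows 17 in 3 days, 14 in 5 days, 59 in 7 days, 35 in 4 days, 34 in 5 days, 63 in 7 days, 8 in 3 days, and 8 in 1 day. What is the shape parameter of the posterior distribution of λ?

262

Total count: 17 + 14 + 59 + 35 + 34 + 63 + 8 + 8 = 238.
Total exposure: 3 + 5 + 7 + 4 + 5 + 7 + 3 + 1 = 35 days.
Conjugate update: add total count to the shape and total exposure to the rate, giving Gamma(262, 38).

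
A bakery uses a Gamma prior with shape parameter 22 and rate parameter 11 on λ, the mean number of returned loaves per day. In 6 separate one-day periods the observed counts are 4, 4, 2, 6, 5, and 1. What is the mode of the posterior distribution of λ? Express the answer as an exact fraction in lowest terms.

Total count: 4 + 4 + 2 + 6 + 5 + 1 = 22.
Total exposure: 6 days.
Gamma(α, β) with Poisson data over total exposure Σt gives posterior Gamma(α+Σx, β+Σt) = Gamma(44, 17).
Posterior mode = (α'−1)/β' = 43/17.

43/17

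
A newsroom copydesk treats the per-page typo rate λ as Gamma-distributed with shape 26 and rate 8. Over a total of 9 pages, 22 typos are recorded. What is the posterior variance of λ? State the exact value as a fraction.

48/289

Total count 22 over total exposure 9 pages.
Gamma(α, β) with Poisson data over total exposure Σt gives posterior Gamma(α+Σx, β+Σt) = Gamma(48, 17).
Posterior variance = α'/β'² = 48/289.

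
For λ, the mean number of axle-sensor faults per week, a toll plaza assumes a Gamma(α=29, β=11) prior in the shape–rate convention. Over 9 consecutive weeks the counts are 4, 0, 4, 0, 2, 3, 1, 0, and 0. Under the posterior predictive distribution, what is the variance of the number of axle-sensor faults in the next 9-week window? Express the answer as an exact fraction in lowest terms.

11223/400

Total count: 4 + 0 + 4 + 0 + 2 + 3 + 1 + 0 + 0 = 14.
Total exposure: 9 weeks.
Gamma(α, β) with Poisson data over total exposure Σt gives posterior Gamma(α+Σx, β+Σt) = Gamma(43, 20).
The posterior predictive for a window of length T is Negative Binomial with variance T·α'·(β'+T)/β'² = 9·43·29/400 = 11223/400.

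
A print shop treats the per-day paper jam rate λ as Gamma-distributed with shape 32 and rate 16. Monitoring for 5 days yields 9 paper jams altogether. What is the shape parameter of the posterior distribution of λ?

Total count 9 over total exposure 5 days.
By Gamma–Poisson conjugacy, the posterior is Gamma(α + Σx, β + Σt) = Gamma(32 + 9, 16 + 5) = Gamma(41, 21).

41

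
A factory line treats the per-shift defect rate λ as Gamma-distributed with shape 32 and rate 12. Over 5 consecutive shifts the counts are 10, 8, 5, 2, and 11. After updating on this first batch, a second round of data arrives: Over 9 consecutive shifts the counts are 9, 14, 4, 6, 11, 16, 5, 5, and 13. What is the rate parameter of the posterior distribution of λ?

Total count: 10 + 8 + 5 + 2 + 11 = 36.
Total exposure: 5 shifts.
After the first batch: Gamma(32 + 36, 12 + 5) = Gamma(68, 17).
Total count: 9 + 14 + 4 + 6 + 11 + 16 + 5 + 5 + 13 = 83.
Total exposure: 9 shifts.
After the second batch: Gamma(68 + 83, 17 + 9) = Gamma(151, 26).

26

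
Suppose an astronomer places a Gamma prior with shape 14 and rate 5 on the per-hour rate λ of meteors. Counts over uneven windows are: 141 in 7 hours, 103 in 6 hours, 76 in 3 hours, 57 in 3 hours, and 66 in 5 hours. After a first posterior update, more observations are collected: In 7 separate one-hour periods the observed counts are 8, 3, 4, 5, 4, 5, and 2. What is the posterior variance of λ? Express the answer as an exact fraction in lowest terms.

Total count: 141 + 103 + 76 + 57 + 66 = 443.
Total exposure: 7 + 6 + 3 + 3 + 5 = 24 hours.
After the first batch: Gamma(14 + 443, 5 + 24) = Gamma(457, 29).
Total count: 8 + 3 + 4 + 5 + 4 + 5 + 2 = 31.
Total exposure: 7 hours.
After the second batch: Gamma(457 + 31, 29 + 7) = Gamma(488, 36).
Posterior variance = α'/β'² = 488/1296 = 61/162.

61/162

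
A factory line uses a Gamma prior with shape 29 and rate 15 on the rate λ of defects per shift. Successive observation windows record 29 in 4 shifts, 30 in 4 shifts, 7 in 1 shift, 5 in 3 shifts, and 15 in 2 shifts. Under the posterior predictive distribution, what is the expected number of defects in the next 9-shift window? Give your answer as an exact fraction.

1035/29

Total count: 29 + 30 + 7 + 5 + 15 = 86.
Total exposure: 4 + 4 + 1 + 3 + 2 = 14 shifts.
Posterior: α' = 29 + 86 = 115, β' = 15 + 14 = 29.
Predictive mean over a 9-shift window = T·E[λ|data] = 9·115/29 = 1035/29.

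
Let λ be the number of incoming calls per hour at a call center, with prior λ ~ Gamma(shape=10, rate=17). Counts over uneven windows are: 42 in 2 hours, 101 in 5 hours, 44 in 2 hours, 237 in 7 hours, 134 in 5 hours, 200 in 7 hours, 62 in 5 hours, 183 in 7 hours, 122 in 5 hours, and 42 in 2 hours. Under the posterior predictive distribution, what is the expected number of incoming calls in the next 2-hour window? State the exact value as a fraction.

Total count: 42 + 101 + 44 + 237 + 134 + 200 + 62 + 183 + 122 + 42 = 1167.
Total exposure: 2 + 5 + 2 + 7 + 5 + 7 + 5 + 7 + 5 + 2 = 47 hours.
By Gamma–Poisson conjugacy, the posterior is Gamma(α + Σx, β + Σt) = Gamma(10 + 1167, 17 + 47) = Gamma(1177, 64).
Predictive mean over a 2-hour window = T·E[λ|data] = 2·1177/64 = 1177/32.

1177/32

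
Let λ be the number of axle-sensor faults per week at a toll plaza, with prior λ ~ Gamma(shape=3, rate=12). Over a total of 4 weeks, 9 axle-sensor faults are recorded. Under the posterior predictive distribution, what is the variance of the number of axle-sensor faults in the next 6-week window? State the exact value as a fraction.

99/16

Total count 9 over total exposure 4 weeks.
The Gamma prior is conjugate for the Poisson rate, so λ | data ~ Gamma(3+9, 12+4) = Gamma(12, 16).
The posterior predictive for a window of length T is Negative Binomial with variance T·α'·(β'+T)/β'² = 6·12·22/256 = 99/16.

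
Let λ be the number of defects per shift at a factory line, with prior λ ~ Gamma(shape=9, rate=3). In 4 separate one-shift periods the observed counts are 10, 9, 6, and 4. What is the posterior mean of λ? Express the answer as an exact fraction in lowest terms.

38/7

Total count: 10 + 9 + 6 + 4 = 29.
Total exposure: 4 shifts.
By Gamma–Poisson conjugacy, the posterior is Gamma(α + Σx, β + Σt) = Gamma(9 + 29, 3 + 4) = Gamma(38, 7).
Posterior mean = α'/β' = 38/7.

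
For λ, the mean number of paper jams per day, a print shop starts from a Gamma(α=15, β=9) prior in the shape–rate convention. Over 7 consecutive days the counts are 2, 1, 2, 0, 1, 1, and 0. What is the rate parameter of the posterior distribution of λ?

16

Total count: 2 + 1 + 2 + 0 + 1 + 1 + 0 = 7.
Total exposure: 7 days.
Posterior: α' = 15 + 7 = 22, β' = 9 + 7 = 16.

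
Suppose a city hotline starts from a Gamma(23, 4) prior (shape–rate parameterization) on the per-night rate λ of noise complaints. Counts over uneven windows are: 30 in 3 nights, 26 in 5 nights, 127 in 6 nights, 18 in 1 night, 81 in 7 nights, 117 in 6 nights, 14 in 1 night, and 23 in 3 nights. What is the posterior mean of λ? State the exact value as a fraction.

Total count: 30 + 26 + 127 + 18 + 81 + 117 + 14 + 23 = 436.
Total exposure: 3 + 5 + 6 + 1 + 7 + 6 + 1 + 3 = 32 nights.
Posterior: α' = 23 + 436 = 459, β' = 4 + 32 = 36.
Posterior mean = α'/β' = 459/36 = 51/4.

51/4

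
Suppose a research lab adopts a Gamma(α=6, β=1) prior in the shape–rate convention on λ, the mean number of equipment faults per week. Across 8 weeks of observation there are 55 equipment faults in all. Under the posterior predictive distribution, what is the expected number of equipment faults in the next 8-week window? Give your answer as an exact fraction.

488/9

Total count 55 over total exposure 8 weeks.
By Gamma–Poisson conjugacy, the posterior is Gamma(α + Σx, β + Σt) = Gamma(6 + 55, 1 + 8) = Gamma(61, 9).
Predictive mean over an 8-week window = T·E[λ|data] = 8·61/9 = 488/9.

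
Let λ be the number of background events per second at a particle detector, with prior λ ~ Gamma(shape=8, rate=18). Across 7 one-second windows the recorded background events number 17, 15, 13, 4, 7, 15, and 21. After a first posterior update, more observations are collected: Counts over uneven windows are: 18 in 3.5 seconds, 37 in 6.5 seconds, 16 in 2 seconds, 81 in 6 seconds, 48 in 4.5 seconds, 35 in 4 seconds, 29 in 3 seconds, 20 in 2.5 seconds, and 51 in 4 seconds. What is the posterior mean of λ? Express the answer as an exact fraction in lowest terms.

Total count: 17 + 15 + 13 + 4 + 7 + 15 + 21 = 92.
Total exposure: 7 seconds.
After the first batch: Gamma(8 + 92, 18 + 7) = Gamma(100, 25).
Total count: 18 + 37 + 16 + 81 + 48 + 35 + 29 + 20 + 51 = 335.
Total exposure: 3.5 + 6.5 + 2 + 6 + 4.5 + 4 + 3 + 2.5 + 4 = 36 seconds.
After the second batch: Gamma(100 + 335, 25 + 36) = Gamma(435, 61).
Posterior mean = α'/β' = 435/61.

435/61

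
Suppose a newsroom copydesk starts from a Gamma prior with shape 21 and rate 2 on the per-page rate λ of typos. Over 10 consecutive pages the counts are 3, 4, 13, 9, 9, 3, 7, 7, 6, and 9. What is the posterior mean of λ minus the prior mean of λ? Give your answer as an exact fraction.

Total count: 3 + 4 + 13 + 9 + 9 + 3 + 7 + 7 + 6 + 9 = 70.
Total exposure: 10 pages.
By Gamma–Poisson conjugacy, the posterior is Gamma(α + Σx, β + Σt) = Gamma(21 + 70, 2 + 10) = Gamma(91, 12).
Posterior mean = 91/12 = 91/12; prior mean = 21/2 = 21/2. Difference = 91/12 − 21/2 = -35/12.

-35/12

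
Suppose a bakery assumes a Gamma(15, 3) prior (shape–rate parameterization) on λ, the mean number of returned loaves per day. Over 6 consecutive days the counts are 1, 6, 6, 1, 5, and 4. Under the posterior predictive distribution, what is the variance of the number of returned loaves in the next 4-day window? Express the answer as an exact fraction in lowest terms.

Total count: 1 + 6 + 6 + 1 + 5 + 4 = 23.
Total exposure: 6 days.
Posterior: α' = 15 + 23 = 38, β' = 3 + 6 = 9.
The posterior predictive for a window of length T is Negative Binomial with variance T·α'·(β'+T)/β'² = 4·38·13/81 = 1976/81.

1976/81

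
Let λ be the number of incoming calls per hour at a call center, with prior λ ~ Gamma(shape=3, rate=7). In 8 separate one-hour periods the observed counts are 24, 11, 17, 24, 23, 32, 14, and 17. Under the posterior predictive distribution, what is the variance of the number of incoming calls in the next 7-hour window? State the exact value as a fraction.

1694/15

Total count: 24 + 11 + 17 + 24 + 23 + 32 + 14 + 17 = 162.
Total exposure: 8 hours.
Posterior: α' = 3 + 162 = 165, β' = 7 + 8 = 15.
The posterior predictive for a window of length T is Negative Binomial with variance T·α'·(β'+T)/β'² = 7·165·22/225 = 1694/15.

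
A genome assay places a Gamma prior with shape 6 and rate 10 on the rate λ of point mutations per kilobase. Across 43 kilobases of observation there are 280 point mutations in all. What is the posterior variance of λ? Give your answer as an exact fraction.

286/2809

Total count 280 over total exposure 43 kilobases.
Posterior: α' = 6 + 280 = 286, β' = 10 + 43 = 53.
Posterior variance = α'/β'² = 286/2809.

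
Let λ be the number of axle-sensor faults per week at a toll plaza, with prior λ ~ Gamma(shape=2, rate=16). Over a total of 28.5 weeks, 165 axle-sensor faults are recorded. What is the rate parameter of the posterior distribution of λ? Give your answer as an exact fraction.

89/2

Total count 165 over total exposure 28.5 weeks.
The Gamma prior is conjugate for the Poisson rate, so λ | data ~ Gamma(2+165, 16+28.5) = Gamma(167, 89/2).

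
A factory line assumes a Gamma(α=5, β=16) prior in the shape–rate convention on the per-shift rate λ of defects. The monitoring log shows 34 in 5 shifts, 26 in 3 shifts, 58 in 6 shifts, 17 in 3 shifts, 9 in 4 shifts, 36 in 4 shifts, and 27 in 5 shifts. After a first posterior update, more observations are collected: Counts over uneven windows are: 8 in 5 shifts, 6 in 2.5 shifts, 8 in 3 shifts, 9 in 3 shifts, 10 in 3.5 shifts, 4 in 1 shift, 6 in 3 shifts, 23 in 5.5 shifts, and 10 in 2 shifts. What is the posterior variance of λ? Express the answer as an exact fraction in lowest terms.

Total count: 34 + 26 + 58 + 17 + 9 + 36 + 27 = 207.
Total exposure: 5 + 3 + 6 + 3 + 4 + 4 + 5 = 30 shifts.
After the first batch: Gamma(5 + 207, 16 + 30) = Gamma(212, 46).
Total count: 8 + 6 + 8 + 9 + 10 + 4 + 6 + 23 + 10 = 84.
Total exposure: 5 + 2.5 + 3 + 3 + 3.5 + 1 + 3 + 5.5 + 2 = 28.5 shifts.
After the second batch: Gamma(212 + 84, 46 + 28.5) = Gamma(296, 149/2).
Posterior variance = α'/β'² = 296/(22201/4) = 1184/22201.

1184/22201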